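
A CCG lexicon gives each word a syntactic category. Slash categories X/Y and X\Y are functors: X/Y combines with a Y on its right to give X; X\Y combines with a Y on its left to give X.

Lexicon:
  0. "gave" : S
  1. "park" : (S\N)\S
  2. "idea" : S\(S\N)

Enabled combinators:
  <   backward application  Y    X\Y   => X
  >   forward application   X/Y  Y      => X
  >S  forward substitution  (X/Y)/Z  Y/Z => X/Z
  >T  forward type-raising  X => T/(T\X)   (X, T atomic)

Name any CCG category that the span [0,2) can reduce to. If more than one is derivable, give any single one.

[0,3] S   <
  [0,2] S\N   <
    [0,1] "gave" : S
    [1,2] "park" : (S\N)\S
  [2,3] "idea" : S\(S\N)

S\N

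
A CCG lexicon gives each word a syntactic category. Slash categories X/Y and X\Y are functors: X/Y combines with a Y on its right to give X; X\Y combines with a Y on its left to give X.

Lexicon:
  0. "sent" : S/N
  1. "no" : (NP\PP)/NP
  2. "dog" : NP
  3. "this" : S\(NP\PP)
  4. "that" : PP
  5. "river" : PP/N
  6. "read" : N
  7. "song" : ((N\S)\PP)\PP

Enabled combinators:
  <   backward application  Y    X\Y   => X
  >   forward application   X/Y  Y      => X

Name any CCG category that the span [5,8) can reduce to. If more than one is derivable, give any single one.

[0,8] S   >
  [0,1] "sent" : S/N
  [1,8] N   <
    [1,4] S   <
      [1,3] NP\PP   >
        [1,2] "no" : (NP\PP)/NP
        [2,3] "dog" : NP
      [3,4] "this" : S\(NP\PP)
    [4,8] N\S   <
      [4,5] "that" : PP
      [5,8] (N\S)\PP   <
        [5,7] PP   >
          [5,6] "river" : PP/N
          [6,7] "read" : N
        [7,8] "song" : ((N\S)\PP)\PP

(N\S)\PP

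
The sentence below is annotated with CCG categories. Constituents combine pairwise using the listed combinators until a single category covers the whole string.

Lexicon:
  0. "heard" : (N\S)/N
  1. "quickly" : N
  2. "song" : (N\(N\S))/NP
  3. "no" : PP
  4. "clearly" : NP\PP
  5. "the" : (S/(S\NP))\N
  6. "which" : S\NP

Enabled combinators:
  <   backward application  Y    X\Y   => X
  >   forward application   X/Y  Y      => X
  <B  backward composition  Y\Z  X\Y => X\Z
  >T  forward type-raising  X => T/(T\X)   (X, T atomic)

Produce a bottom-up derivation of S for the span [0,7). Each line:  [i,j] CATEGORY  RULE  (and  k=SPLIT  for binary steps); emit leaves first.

[0,7] S   >
  [0,6] S/(S\NP)   <
    [0,5] N   <
      [0,2] N\S   >
        [0,1] "heard" : (N\S)/N
        [1,2] "quickly" : N
      [2,5] N\(N\S)   >
        [2,3] "song" : (N\(N\S))/NP
        [3,5] NP   >
          [3,4] NP/(NP\PP)   >T
            [3,4] "no" : PP
          [4,5] "clearly" : NP\PP
    [5,6] "the" : (S/(S\NP))\N
  [6,7] "which" : S\NP

[0,1] (N\S)/N  lex  "heard"
[1,2] N  lex  "quickly"
[0,2] N\S  >  k=1
[2,3] (N\(N\S))/NP  lex  "song"
[3,4] PP  lex  "no"
[3,4] NP/(NP\PP)  >T
[4,5] NP\PP  lex  "clearly"
[3,5] NP  >  k=4
[2,5] N\(N\S)  >  k=3
[0,5] N  <  k=2
[5,6] (S/(S\NP))\N  lex  "the"
[0,6] S/(S\NP)  <  k=5
[6,7] S\NP  lex  "which"
[0,7] S  >  k=6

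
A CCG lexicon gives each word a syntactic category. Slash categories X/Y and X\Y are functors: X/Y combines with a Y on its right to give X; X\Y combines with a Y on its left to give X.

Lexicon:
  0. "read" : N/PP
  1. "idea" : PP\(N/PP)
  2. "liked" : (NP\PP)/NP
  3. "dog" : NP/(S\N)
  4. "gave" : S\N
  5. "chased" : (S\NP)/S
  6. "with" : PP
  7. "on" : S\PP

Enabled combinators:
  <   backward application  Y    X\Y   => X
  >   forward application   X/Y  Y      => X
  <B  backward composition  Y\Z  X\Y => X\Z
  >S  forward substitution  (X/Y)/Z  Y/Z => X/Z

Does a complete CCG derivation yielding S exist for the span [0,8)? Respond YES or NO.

YES

[0,8] S   <
  [0,5] NP   <
    [0,2] PP   <
      [0,1] "read" : N/PP
      [1,2] "idea" : PP\(N/PP)
    [2,5] NP\PP   >
      [2,3] "liked" : (NP\PP)/NP
      [3,5] NP   >
        [3,4] "dog" : NP/(S\N)
        [4,5] "gave" : S\N
  [5,8] S\NP   >
    [5,6] "chased" : (S\NP)/S
    [6,8] S   <
      [6,7] "with" : PP
      [7,8] "on" : S\PP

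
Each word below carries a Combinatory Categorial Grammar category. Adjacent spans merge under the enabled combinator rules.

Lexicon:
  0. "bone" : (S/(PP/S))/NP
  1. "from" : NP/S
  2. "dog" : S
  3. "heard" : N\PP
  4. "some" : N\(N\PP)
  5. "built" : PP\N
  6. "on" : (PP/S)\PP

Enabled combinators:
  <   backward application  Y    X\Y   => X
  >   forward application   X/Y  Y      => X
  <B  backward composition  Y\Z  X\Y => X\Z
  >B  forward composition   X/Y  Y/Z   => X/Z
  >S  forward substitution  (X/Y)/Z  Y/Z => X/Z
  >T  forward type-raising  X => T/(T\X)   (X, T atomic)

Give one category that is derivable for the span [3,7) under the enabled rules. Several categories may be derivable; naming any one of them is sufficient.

PP/S

[0,7] S   >
  [0,3] S/(PP/S)   >
    [0,1] "bone" : (S/(PP/S))/NP
    [1,3] NP   >
      [1,2] "from" : NP/S
      [2,3] "dog" : S
  [3,7] PP/S   <
    [3,6] PP   <
      [3,5] N   <
        [3,4] "heard" : N\PP
        [4,5] "some" : N\(N\PP)
      [5,6] "built" : PP\N
    [6,7] "on" : (PP/S)\PP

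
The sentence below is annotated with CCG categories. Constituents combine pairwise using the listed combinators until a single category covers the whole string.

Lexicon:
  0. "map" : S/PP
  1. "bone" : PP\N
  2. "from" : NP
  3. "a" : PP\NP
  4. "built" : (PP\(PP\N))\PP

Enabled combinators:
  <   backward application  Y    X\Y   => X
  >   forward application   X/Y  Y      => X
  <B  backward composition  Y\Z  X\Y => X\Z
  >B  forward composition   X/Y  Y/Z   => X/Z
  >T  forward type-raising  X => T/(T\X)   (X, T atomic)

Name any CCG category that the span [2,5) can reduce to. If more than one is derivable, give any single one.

[0,5] S   >
  [0,1] "map" : S/PP
  [1,5] PP   <
    [1,2] "bone" : PP\N
    [2,5] PP\(PP\N)   <
      [2,4] PP   >
        [2,3] PP/(PP\NP)   >T
          [2,3] "from" : NP
        [3,4] "a" : PP\NP
      [4,5] "built" : (PP\(PP\N))\PP

PP\(PP\N)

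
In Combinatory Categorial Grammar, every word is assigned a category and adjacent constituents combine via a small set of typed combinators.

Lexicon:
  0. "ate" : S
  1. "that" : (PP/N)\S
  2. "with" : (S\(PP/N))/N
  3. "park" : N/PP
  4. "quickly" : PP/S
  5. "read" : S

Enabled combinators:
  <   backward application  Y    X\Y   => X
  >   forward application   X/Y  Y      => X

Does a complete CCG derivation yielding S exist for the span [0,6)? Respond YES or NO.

YES

[0,6] S   <
  [0,2] PP/N   <
    [0,1] "ate" : S
    [1,2] "that" : (PP/N)\S
  [2,6] S\(PP/N)   >
    [2,3] "with" : (S\(PP/N))/N
    [3,6] N   >
      [3,4] "park" : N/PP
      [4,6] PP   >
        [4,5] "quickly" : PP/S
        [5,6] "read" : S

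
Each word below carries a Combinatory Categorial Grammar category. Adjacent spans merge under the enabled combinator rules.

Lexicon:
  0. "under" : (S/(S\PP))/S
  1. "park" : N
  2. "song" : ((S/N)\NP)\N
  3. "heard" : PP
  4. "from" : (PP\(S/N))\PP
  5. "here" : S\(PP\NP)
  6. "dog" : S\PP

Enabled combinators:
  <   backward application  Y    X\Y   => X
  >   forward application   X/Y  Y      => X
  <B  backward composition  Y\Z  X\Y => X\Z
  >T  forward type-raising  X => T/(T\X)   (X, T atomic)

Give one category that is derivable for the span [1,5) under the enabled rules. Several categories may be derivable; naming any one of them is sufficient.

PP\NP

[0,7] S   >
  [0,6] S/(S\PP)   >
    [0,1] "under" : (S/(S\PP))/S
    [1,6] S   <
      [1,5] PP\NP   <B
        [1,3] (S/N)\NP   <
          [1,2] "park" : N
          [2,3] "song" : ((S/N)\NP)\N
        [3,5] PP\(S/N)   <
          [3,4] "heard" : PP
          [4,5] "from" : (PP\(S/N))\PP
      [5,6] "here" : S\(PP\NP)
  [6,7] "dog" : S\PP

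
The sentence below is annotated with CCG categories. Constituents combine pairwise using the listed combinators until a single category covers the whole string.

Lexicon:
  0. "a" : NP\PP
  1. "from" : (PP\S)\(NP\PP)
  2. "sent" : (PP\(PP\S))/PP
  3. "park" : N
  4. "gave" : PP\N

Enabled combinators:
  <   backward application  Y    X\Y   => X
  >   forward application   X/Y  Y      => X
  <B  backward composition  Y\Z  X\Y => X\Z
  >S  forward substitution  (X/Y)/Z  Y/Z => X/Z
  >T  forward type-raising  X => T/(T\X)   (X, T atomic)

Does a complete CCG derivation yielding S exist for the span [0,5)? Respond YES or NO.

NP\PP (PP\S)\(NP\PP) (PP\(PP\S))/PP N PP\N
CKY chart[0,5] = {N/(N\PP), NP/(NP\PP), PP, PP/(PP\PP), S/(S\PP)}; S ∉ chart

NO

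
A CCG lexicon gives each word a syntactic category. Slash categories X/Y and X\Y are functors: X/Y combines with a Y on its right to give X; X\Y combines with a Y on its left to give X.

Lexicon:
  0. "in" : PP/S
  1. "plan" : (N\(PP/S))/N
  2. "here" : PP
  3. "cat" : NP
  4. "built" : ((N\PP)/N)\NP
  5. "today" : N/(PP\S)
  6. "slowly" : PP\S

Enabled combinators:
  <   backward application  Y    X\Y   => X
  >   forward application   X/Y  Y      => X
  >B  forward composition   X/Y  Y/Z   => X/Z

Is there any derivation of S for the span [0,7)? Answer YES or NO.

PP/S (N\(PP/S))/N PP NP ((N\PP)/N)\NP N/(PP\S) PP\S
CKY chart[0,7] = {N}; S ∉ chart

NO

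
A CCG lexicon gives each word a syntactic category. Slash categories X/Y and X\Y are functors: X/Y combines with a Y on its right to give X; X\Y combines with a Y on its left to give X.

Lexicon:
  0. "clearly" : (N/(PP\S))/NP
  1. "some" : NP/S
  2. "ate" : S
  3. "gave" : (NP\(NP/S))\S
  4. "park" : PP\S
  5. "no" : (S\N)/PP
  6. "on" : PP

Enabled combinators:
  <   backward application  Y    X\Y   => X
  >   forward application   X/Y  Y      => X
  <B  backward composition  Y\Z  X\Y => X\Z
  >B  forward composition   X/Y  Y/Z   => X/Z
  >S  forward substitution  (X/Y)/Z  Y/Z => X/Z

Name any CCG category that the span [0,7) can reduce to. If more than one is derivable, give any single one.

S

[0,7] S   <
  [0,5] N   >
    [0,4] N/(PP\S)   >
      [0,1] "clearly" : (N/(PP\S))/NP
      [1,4] NP   <
        [1,2] "some" : NP/S
        [2,4] NP\(NP/S)   <
          [2,3] "ate" : S
          [3,4] "gave" : (NP\(NP/S))\S
    [4,5] "park" : PP\S
  [5,7] S\N   >
    [5,6] "no" : (S\N)/PP
    [6,7] "on" : PP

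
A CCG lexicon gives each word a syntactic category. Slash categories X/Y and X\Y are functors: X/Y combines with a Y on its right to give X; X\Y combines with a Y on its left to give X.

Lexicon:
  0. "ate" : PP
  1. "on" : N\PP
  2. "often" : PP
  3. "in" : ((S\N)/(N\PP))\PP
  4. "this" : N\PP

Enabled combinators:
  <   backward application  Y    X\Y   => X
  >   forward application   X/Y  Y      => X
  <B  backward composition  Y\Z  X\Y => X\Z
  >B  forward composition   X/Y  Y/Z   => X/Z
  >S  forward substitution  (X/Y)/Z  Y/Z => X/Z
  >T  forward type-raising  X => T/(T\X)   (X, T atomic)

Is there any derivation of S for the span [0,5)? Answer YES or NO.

YES

[0,5] S   <
  [0,2] N   <
    [0,1] "ate" : PP
    [1,2] "on" : N\PP
  [2,5] S\N   >
    [2,4] (S\N)/(N\PP)   <
      [2,3] "often" : PP
      [3,4] "in" : ((S\N)/(N\PP))\PP
    [4,5] "this" : N\PP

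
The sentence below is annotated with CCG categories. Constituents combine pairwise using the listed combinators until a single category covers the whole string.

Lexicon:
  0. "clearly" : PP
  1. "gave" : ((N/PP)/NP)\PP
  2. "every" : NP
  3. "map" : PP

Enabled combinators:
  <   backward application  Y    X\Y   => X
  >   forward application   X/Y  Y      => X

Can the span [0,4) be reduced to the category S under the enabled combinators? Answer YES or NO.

NO

PP ((N/PP)/NP)\PP NP PP
CKY chart[0,4] = {N}; S ∉ chart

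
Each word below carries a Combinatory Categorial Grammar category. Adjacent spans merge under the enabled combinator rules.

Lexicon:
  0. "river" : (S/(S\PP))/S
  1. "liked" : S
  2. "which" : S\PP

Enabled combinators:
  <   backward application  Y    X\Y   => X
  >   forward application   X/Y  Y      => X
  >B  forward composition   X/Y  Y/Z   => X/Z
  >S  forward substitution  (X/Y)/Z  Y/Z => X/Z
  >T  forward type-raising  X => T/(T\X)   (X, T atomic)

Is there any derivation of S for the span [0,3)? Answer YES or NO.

[0,3] S   >
  [0,2] S/(S\PP)   >
    [0,1] "river" : (S/(S\PP))/S
    [1,2] "liked" : S
  [2,3] "which" : S\PP

YES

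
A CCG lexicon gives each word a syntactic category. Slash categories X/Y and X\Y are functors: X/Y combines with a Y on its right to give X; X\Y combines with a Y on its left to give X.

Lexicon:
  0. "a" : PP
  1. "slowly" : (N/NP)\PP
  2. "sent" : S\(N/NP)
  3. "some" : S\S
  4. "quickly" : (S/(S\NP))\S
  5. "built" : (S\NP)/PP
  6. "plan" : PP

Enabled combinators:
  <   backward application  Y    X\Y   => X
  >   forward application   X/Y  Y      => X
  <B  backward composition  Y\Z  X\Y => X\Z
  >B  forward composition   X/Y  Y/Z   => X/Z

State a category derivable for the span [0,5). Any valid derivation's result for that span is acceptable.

S/(S\NP)

[0,7] S   >
  [0,5] S/(S\NP)   <
    [0,4] S   <
      [0,1] "a" : PP
      [1,4] S\PP   <B
        [1,3] S\PP   <B
          [1,2] "slowly" : (N/NP)\PP
          [2,3] "sent" : S\(N/NP)
        [3,4] "some" : S\S
    [4,5] "quickly" : (S/(S\NP))\S
  [5,7] S\NP   >
    [5,6] "built" : (S\NP)/PP
    [6,7] "plan" : PP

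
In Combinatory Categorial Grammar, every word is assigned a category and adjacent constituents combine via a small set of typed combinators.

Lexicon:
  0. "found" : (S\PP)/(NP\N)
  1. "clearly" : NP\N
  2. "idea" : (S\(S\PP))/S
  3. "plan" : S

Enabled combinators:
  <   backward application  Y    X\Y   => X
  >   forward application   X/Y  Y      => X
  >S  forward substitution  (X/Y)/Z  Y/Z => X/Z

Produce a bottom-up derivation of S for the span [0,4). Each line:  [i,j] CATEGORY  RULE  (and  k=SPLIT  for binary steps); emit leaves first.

[0,1] (S\PP)/(NP\N)  lex  "found"
[1,2] NP\N  lex  "clearly"
[0,2] S\PP  >  k=1
[2,3] (S\(S\PP))/S  lex  "idea"
[3,4] S  lex  "plan"
[2,4] S\(S\PP)  >  k=3
[0,4] S  <  k=2

[0,4] S   <
  [0,2] S\PP   >
    [0,1] "found" : (S\PP)/(NP\N)
    [1,2] "clearly" : NP\N
  [2,4] S\(S\PP)   >
    [2,3] "idea" : (S\(S\PP))/S
    [3,4] "plan" : S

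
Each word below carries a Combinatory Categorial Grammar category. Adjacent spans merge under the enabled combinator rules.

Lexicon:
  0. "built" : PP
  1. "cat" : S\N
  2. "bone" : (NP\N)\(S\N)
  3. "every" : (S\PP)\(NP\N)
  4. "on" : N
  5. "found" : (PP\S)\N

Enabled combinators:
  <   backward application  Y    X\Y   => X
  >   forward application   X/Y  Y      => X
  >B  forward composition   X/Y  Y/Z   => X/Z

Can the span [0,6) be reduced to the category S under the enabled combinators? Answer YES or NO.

NO

PP S\N (NP\N)\(S\N) (S\PP)\(NP\N) N (PP\S)\N
CKY chart[0,6] = {PP}; S ∉ chart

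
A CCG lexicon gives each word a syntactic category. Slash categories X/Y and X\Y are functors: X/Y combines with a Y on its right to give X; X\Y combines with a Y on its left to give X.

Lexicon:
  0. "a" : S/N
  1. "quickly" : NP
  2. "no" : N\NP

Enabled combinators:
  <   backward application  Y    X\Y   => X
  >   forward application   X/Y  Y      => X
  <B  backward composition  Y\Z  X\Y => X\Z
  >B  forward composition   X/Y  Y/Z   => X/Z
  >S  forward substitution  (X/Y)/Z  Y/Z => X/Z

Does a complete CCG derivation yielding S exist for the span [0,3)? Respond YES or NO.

YES

[0,3] S   >
  [0,1] "a" : S/N
  [1,3] N   <
    [1,2] "quickly" : NP
    [2,3] "no" : N\NP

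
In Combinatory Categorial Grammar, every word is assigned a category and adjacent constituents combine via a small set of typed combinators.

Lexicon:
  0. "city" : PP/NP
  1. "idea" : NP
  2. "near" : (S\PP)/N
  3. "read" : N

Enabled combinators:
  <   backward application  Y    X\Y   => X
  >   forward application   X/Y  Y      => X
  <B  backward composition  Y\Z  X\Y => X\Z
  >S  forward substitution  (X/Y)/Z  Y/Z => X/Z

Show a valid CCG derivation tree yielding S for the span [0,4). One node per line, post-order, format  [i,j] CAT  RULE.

[0,1] PP/NP  lex  "city"
[1,2] NP  lex  "idea"
[0,2] PP  >  k=1
[2,3] (S\PP)/N  lex  "near"
[3,4] N  lex  "read"
[2,4] S\PP  >  k=3
[0,4] S  <  k=2

[0,4] S   <
  [0,2] PP   >
    [0,1] "city" : PP/NP
    [1,2] "idea" : NP
  [2,4] S\PP   >
    [2,3] "near" : (S\PP)/N
    [3,4] "read" : N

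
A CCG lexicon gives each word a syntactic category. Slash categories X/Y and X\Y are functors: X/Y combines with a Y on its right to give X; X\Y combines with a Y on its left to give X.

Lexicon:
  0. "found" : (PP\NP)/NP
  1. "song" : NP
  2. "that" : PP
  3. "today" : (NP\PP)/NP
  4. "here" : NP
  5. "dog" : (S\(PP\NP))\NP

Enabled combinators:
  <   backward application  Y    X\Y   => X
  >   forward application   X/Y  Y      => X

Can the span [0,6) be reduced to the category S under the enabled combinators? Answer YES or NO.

YES

[0,6] S   <
  [0,2] PP\NP   >
    [0,1] "found" : (PP\NP)/NP
    [1,2] "song" : NP
  [2,6] S\(PP\NP)   <
    [2,5] NP   <
      [2,3] "that" : PP
      [3,5] NP\PP   >
        [3,4] "today" : (NP\PP)/NP
        [4,5] "here" : NP
    [5,6] "dog" : (S\(PP\NP))\NP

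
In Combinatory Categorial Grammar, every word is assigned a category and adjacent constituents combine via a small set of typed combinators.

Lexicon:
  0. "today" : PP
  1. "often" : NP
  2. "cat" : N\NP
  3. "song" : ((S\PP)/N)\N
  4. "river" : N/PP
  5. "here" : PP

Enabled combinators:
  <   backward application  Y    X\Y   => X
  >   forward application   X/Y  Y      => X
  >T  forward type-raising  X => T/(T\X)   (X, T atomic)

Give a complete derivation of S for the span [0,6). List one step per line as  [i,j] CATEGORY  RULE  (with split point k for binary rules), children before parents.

[0,6] S   >
  [0,1] S/(S\PP)   >T
    [0,1] "today" : PP
  [1,6] S\PP   >
    [1,4] (S\PP)/N   <
      [1,3] N   >
        [1,2] N/(N\NP)   >T
          [1,2] "often" : NP
        [2,3] "cat" : N\NP
      [3,4] "song" : ((S\PP)/N)\N
    [4,6] N   >
      [4,5] "river" : N/PP
      [5,6] "here" : PP

[0,1] PP  lex  "today"
[0,1] S/(S\PP)  >T
[1,2] NP  lex  "often"
[1,2] N/(N\NP)  >T
[2,3] N\NP  lex  "cat"
[1,3] N  >  k=2
[3,4] ((S\PP)/N)\N  lex  "song"
[1,4] (S\PP)/N  <  k=3
[4,5] N/PP  lex  "river"
[5,6] PP  lex  "here"
[4,6] N  >  k=5
[1,6] S\PP  >  k=4
[0,6] S  >  k=1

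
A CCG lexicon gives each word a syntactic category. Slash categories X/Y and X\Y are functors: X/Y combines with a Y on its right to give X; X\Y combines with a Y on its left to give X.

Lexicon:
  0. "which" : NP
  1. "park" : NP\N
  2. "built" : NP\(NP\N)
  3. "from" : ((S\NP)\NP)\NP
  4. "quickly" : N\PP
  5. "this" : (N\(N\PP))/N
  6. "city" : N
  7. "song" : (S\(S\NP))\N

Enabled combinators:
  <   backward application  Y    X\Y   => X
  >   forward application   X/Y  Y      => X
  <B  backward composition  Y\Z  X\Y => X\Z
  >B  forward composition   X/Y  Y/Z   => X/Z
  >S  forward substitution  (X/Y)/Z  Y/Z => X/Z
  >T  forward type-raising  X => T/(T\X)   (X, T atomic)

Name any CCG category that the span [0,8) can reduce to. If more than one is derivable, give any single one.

S

[0,8] S   <
  [0,4] S\NP   <
    [0,1] "which" : NP
    [1,4] (S\NP)\NP   <
      [1,3] NP   <
        [1,2] "park" : NP\N
        [2,3] "built" : NP\(NP\N)
      [3,4] "from" : ((S\NP)\NP)\NP
  [4,8] S\(S\NP)   <
    [4,7] N   <
      [4,5] "quickly" : N\PP
      [5,7] N\(N\PP)   >
        [5,6] "this" : (N\(N\PP))/N
        [6,7] "city" : N
    [7,8] "song" : (S\(S\NP))\N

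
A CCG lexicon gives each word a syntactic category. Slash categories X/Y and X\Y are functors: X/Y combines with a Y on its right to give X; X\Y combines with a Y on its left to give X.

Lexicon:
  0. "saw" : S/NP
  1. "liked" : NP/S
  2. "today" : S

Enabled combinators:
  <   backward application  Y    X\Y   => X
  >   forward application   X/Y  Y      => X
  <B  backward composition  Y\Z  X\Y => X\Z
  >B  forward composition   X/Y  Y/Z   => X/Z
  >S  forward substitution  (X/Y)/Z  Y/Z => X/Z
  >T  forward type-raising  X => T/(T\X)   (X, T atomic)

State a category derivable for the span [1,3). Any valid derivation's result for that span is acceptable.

NP

[0,3] S   >
  [0,1] "saw" : S/NP
  [1,3] NP   >
    [1,2] "liked" : NP/S
    [2,3] "today" : S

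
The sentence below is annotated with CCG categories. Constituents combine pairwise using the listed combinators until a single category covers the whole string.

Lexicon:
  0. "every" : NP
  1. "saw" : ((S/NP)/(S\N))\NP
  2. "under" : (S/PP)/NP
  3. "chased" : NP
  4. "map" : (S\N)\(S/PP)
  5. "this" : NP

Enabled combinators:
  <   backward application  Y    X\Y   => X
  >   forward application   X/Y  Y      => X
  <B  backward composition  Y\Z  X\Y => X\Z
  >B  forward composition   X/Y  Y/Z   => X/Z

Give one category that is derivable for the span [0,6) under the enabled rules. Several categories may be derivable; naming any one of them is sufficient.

[0,6] S   >
  [0,5] S/NP   >
    [0,2] (S/NP)/(S\N)   <
      [0,1] "every" : NP
      [1,2] "saw" : ((S/NP)/(S\N))\NP
    [2,5] S\N   <
      [2,4] S/PP   >
        [2,3] "under" : (S/PP)/NP
        [3,4] "chased" : NP
      [4,5] "map" : (S\N)\(S/PP)
  [5,6] "this" : NP

S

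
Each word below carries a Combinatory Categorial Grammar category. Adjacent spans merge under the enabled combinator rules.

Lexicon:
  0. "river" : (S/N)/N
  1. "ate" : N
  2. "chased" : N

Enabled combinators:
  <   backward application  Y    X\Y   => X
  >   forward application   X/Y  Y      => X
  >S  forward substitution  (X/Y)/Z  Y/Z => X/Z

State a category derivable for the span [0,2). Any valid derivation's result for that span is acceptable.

S/N

[0,3] S   >
  [0,2] S/N   >
    [0,1] "river" : (S/N)/N
    [1,2] "ate" : N
  [2,3] "chased" : N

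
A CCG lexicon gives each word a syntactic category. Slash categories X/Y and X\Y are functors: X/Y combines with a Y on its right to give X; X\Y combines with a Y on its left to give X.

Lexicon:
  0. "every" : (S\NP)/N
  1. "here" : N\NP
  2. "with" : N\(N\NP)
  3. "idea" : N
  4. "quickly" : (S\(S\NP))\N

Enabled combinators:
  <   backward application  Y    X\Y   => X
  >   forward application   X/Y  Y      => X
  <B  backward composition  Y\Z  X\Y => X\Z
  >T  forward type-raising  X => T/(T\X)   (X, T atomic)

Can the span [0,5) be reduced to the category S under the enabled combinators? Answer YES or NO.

YES

[0,5] S   <
  [0,3] S\NP   >
    [0,1] "every" : (S\NP)/N
    [1,3] N   <
      [1,2] "here" : N\NP
      [2,3] "with" : N\(N\NP)
  [3,5] S\(S\NP)   <
    [3,4] "idea" : N
    [4,5] "quickly" : (S\(S\NP))\N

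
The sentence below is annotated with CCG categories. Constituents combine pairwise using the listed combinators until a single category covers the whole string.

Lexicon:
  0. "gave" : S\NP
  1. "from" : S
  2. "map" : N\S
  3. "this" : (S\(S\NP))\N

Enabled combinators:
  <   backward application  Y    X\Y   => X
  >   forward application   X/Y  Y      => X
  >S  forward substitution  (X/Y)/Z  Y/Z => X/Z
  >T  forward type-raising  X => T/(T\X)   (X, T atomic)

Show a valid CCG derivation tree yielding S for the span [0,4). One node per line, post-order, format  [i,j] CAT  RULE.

[0,4] S   <
  [0,1] "gave" : S\NP
  [1,4] S\(S\NP)   <
    [1,3] N   >
      [1,2] N/(N\S)   >T
        [1,2] "from" : S
      [2,3] "map" : N\S
    [3,4] "this" : (S\(S\NP))\N

[0,1] S\NP  lex  "gave"
[1,2] S  lex  "from"
[1,2] N/(N\S)  >T
[2,3] N\S  lex  "map"
[1,3] N  >  k=2
[3,4] (S\(S\NP))\N  lex  "this"
[1,4] S\(S\NP)  <  k=3
[0,4] S  <  k=1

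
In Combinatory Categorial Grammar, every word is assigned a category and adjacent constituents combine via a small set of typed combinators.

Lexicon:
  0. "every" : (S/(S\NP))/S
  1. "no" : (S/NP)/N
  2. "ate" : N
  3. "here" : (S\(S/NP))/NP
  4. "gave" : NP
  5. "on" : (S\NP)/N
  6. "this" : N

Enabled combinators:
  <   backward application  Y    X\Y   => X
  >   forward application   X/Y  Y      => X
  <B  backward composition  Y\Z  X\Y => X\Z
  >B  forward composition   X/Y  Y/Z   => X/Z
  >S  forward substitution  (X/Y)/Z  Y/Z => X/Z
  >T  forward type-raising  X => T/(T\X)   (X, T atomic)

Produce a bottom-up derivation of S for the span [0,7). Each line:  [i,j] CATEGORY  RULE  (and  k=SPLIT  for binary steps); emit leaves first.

[0,7] S   >
  [0,5] S/(S\NP)   >
    [0,1] "every" : (S/(S\NP))/S
    [1,5] S   <
      [1,3] S/NP   >
        [1,2] "no" : (S/NP)/N
        [2,3] "ate" : N
      [3,5] S\(S/NP)   >
        [3,4] "here" : (S\(S/NP))/NP
        [4,5] "gave" : NP
  [5,7] S\NP   >
    [5,6] "on" : (S\NP)/N
    [6,7] "this" : N

[0,1] (S/(S\NP))/S  lex  "every"
[1,2] (S/NP)/N  lex  "no"
[2,3] N  lex  "ate"
[1,3] S/NP  >  k=2
[3,4] (S\(S/NP))/NP  lex  "here"
[4,5] NP  lex  "gave"
[3,5] S\(S/NP)  >  k=4
[1,5] S  <  k=3
[0,5] S/(S\NP)  >  k=1
[5,6] (S\NP)/N  lex  "on"
[6,7] N  lex  "this"
[5,7] S\NP  >  k=6
[0,7] S  >  k=5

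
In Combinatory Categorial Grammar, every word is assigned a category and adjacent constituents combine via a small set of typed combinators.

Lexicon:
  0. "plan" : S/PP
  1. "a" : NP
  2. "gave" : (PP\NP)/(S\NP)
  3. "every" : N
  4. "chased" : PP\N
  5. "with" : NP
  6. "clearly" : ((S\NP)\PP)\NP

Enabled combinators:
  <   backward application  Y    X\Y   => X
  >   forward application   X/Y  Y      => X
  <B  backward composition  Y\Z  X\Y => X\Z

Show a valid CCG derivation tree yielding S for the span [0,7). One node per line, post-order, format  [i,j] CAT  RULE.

[0,1] S/PP  lex  "plan"
[1,2] NP  lex  "a"
[2,3] (PP\NP)/(S\NP)  lex  "gave"
[3,4] N  lex  "every"
[4,5] PP\N  lex  "chased"
[3,5] PP  <  k=4
[5,6] NP  lex  "with"
[6,7] ((S\NP)\PP)\NP  lex  "clearly"
[5,7] (S\NP)\PP  <  k=6
[3,7] S\NP  <  k=5
[2,7] PP\NP  >  k=3
[1,7] PP  <  k=2
[0,7] S  >  k=1

[0,7] S   >
  [0,1] "plan" : S/PP
  [1,7] PP   <
    [1,2] "a" : NP
    [2,7] PP\NP   >
      [2,3] "gave" : (PP\NP)/(S\NP)
      [3,7] S\NP   <
        [3,5] PP   <
          [3,4] "every" : N
          [4,5] "chased" : PP\N
        [5,7] (S\NP)\PP   <
          [5,6] "with" : NP
          [6,7] "clearly" : ((S\NP)\PP)\NP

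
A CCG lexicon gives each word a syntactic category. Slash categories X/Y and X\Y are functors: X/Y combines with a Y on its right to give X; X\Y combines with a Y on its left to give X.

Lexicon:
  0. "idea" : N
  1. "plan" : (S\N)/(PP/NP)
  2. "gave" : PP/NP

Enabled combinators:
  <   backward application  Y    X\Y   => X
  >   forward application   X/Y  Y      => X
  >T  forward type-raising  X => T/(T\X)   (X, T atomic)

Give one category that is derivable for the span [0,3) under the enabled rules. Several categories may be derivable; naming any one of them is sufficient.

[0,3] S   <
  [0,1] "idea" : N
  [1,3] S\N   >
    [1,2] "plan" : (S\N)/(PP/NP)
    [2,3] "gave" : PP/NP

S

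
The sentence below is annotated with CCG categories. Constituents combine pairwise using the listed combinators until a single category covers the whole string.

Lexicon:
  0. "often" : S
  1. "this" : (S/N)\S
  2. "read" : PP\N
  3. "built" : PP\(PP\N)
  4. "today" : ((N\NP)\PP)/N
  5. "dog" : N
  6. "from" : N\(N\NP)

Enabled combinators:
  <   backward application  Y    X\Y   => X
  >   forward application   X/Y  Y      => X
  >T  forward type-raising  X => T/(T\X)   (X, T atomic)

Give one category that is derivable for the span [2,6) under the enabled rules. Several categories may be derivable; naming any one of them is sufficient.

[0,7] S   >
  [0,2] S/N   <
    [0,1] "often" : S
    [1,2] "this" : (S/N)\S
  [2,7] N   <
    [2,6] N\NP   <
      [2,4] PP   <
        [2,3] "read" : PP\N
        [3,4] "built" : PP\(PP\N)
      [4,6] (N\NP)\PP   >
        [4,5] "today" : ((N\NP)\PP)/N
        [5,6] "dog" : N
    [6,7] "from" : N\(N\NP)

N\NP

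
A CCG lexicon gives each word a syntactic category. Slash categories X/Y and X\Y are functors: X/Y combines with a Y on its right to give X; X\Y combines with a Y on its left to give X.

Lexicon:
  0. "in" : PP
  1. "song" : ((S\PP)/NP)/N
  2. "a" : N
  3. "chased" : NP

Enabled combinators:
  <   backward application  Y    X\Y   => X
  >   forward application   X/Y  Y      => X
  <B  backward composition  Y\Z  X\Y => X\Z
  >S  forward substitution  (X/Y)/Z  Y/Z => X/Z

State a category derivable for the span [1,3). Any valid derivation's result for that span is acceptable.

[0,4] S   <
  [0,1] "in" : PP
  [1,4] S\PP   >
    [1,3] (S\PP)/NP   >
      [1,2] "song" : ((S\PP)/NP)/N
      [2,3] "a" : N
    [3,4] "chased" : NP

(S\PP)/NP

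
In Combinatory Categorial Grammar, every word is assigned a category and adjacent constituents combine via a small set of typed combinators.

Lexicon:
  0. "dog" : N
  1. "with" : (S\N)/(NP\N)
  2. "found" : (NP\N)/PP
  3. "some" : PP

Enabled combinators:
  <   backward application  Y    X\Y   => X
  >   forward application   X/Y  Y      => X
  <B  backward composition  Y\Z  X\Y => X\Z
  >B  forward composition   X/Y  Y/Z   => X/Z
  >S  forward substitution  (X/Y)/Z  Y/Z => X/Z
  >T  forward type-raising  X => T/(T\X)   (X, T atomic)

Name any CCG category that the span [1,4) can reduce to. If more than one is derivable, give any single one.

[0,4] S   >
  [0,1] S/(S\N)   >T
    [0,1] "dog" : N
  [1,4] S\N   >
    [1,2] "with" : (S\N)/(NP\N)
    [2,4] NP\N   >
      [2,3] "found" : (NP\N)/PP
      [3,4] "some" : PP

S\N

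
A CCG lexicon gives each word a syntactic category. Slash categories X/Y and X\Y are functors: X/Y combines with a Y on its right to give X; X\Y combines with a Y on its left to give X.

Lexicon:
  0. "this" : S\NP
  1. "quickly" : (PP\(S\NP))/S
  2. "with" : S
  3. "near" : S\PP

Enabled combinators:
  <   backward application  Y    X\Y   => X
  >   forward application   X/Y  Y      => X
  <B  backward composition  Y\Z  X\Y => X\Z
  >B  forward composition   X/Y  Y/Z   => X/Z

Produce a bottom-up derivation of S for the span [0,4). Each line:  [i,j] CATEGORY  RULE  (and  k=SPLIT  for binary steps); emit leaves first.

[0,4] S   <
  [0,3] PP   <
    [0,1] "this" : S\NP
    [1,3] PP\(S\NP)   >
      [1,2] "quickly" : (PP\(S\NP))/S
      [2,3] "with" : S
  [3,4] "near" : S\PP

[0,1] S\NP  lex  "this"
[1,2] (PP\(S\NP))/S  lex  "quickly"
[2,3] S  lex  "with"
[1,3] PP\(S\NP)  >  k=2
[0,3] PP  <  k=1
[3,4] S\PP  lex  "near"
[0,4] S  <  k=3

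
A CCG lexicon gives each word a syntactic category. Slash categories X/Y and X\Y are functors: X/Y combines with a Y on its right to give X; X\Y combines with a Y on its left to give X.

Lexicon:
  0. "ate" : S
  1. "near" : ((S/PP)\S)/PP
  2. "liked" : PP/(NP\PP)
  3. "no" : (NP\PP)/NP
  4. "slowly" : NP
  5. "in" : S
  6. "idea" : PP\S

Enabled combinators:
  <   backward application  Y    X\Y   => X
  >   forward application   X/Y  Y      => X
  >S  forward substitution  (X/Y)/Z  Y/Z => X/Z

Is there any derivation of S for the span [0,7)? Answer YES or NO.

[0,7] S   >
  [0,5] S/PP   <
    [0,1] "ate" : S
    [1,5] (S/PP)\S   >
      [1,2] "near" : ((S/PP)\S)/PP
      [2,5] PP   >
        [2,3] "liked" : PP/(NP\PP)
        [3,5] NP\PP   >
          [3,4] "no" : (NP\PP)/NP
          [4,5] "slowly" : NP
  [5,7] PP   <
    [5,6] "in" : S
    [6,7] "idea" : PP\S

YES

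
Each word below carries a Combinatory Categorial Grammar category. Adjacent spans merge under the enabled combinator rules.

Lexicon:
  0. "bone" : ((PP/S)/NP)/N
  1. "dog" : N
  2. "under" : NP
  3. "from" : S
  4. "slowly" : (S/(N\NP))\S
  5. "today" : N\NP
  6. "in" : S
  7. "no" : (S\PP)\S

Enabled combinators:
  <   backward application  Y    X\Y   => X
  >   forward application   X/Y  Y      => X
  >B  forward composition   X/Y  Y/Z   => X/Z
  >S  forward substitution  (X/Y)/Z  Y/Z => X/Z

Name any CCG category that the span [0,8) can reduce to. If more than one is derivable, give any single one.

[0,8] S   <
  [0,6] PP   >
    [0,3] PP/S   >
      [0,2] (PP/S)/NP   >
        [0,1] "bone" : ((PP/S)/NP)/N
        [1,2] "dog" : N
      [2,3] "under" : NP
    [3,6] S   >
      [3,5] S/(N\NP)   <
        [3,4] "from" : S
        [4,5] "slowly" : (S/(N\NP))\S
      [5,6] "today" : N\NP
  [6,8] S\PP   <
    [6,7] "in" : S
    [7,8] "no" : (S\PP)\S

S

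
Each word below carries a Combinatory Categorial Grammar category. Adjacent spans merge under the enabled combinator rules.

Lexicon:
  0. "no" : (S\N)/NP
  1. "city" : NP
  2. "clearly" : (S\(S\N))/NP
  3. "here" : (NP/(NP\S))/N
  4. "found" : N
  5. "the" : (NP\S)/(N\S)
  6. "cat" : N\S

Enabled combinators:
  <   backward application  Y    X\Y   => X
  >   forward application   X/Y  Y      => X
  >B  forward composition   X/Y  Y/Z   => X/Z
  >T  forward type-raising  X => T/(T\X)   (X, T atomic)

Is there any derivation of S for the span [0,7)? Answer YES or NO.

[0,7] S   <
  [0,2] S\N   >
    [0,1] "no" : (S\N)/NP
    [1,2] "city" : NP
  [2,7] S\(S\N)   >
    [2,3] "clearly" : (S\(S\N))/NP
    [3,7] NP   >
      [3,5] NP/(NP\S)   >
        [3,4] "here" : (NP/(NP\S))/N
        [4,5] "found" : N
      [5,7] NP\S   >
        [5,6] "the" : (NP\S)/(N\S)
        [6,7] "cat" : N\S

YES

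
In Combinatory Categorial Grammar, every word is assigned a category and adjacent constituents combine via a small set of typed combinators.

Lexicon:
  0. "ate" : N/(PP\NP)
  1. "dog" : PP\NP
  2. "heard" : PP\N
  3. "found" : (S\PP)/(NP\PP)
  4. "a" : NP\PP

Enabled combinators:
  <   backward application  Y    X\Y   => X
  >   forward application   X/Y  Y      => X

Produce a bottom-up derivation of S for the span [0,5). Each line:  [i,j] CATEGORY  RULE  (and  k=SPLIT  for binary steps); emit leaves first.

[0,5] S   <
  [0,3] PP   <
    [0,2] N   >
      [0,1] "ate" : N/(PP\NP)
      [1,2] "dog" : PP\NP
    [2,3] "heard" : PP\N
  [3,5] S\PP   >
    [3,4] "found" : (S\PP)/(NP\PP)
    [4,5] "a" : NP\PP

[0,1] N/(PP\NP)  lex  "ate"
[1,2] PP\NP  lex  "dog"
[0,2] N  >  k=1
[2,3] PP\N  lex  "heard"
[0,3] PP  <  k=2
[3,4] (S\PP)/(NP\PP)  lex  "found"
[4,5] NP\PP  lex  "a"
[3,5] S\PP  >  k=4
[0,5] S  <  k=3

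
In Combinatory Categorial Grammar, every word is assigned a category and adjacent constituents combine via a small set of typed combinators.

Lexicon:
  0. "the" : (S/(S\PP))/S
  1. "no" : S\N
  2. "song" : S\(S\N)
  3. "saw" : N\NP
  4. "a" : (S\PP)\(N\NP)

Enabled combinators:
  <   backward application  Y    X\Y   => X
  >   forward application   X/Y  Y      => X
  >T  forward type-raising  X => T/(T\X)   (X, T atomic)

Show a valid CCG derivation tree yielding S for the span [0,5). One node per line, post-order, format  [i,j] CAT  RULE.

[0,1] (S/(S\PP))/S  lex  "the"
[1,2] S\N  lex  "no"
[2,3] S\(S\N)  lex  "song"
[1,3] S  <  k=2
[0,3] S/(S\PP)  >  k=1
[3,4] N\NP  lex  "saw"
[4,5] (S\PP)\(N\NP)  lex  "a"
[3,5] S\PP  <  k=4
[0,5] S  >  k=3

[0,5] S   >
  [0,3] S/(S\PP)   >
    [0,1] "the" : (S/(S\PP))/S
    [1,3] S   <
      [1,2] "no" : S\N
      [2,3] "song" : S\(S\N)
  [3,5] S\PP   <
    [3,4] "saw" : N\NP
    [4,5] "a" : (S\PP)\(N\NP)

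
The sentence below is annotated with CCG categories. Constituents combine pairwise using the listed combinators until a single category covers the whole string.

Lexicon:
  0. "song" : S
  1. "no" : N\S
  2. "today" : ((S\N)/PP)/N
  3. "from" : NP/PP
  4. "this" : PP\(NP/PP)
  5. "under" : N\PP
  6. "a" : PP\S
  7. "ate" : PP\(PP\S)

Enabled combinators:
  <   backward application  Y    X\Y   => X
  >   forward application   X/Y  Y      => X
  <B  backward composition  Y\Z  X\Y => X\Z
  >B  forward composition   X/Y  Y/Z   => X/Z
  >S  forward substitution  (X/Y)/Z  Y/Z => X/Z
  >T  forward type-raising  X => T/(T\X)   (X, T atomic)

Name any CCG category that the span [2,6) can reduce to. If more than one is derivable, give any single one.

[0,8] S   <
  [0,2] N   >
    [0,1] N/(N\S)   >T
      [0,1] "song" : S
    [1,2] "no" : N\S
  [2,8] S\N   >
    [2,6] (S\N)/PP   >
      [2,3] "today" : ((S\N)/PP)/N
      [3,6] N   <
        [3,5] PP   <
          [3,4] "from" : NP/PP
          [4,5] "this" : PP\(NP/PP)
        [5,6] "under" : N\PP
    [6,8] PP   <
      [6,7] "a" : PP\S
      [7,8] "ate" : PP\(PP\S)

(S\N)/PP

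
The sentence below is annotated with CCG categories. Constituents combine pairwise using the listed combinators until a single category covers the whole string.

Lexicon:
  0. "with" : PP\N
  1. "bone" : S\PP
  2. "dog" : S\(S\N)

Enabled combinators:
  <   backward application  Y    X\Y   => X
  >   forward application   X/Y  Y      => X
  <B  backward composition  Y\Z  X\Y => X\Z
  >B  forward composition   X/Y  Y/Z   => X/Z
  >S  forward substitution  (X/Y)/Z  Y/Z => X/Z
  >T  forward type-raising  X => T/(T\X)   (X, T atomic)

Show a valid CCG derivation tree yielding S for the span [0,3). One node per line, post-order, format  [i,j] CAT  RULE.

[0,1] PP\N  lex  "with"
[1,2] S\PP  lex  "bone"
[0,2] S\N  <B  k=1
[2,3] S\(S\N)  lex  "dog"
[0,3] S  <  k=2

[0,3] S   <
  [0,2] S\N   <B
    [0,1] "with" : PP\N
    [1,2] "bone" : S\PP
  [2,3] "dog" : S\(S\N)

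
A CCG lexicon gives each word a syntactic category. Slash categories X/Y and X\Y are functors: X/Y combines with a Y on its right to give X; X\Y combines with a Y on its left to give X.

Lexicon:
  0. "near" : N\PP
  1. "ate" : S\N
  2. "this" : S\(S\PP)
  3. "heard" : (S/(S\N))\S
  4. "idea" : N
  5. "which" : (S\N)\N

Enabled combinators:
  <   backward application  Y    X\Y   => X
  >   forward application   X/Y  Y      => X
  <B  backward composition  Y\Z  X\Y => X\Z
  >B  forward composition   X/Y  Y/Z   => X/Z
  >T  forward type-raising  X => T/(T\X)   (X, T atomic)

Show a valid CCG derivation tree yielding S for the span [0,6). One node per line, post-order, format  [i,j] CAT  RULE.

[0,6] S   >
  [0,4] S/(S\N)   <
    [0,3] S   <
      [0,2] S\PP   <B
        [0,1] "near" : N\PP
        [1,2] "ate" : S\N
      [2,3] "this" : S\(S\PP)
    [3,4] "heard" : (S/(S\N))\S
  [4,6] S\N   <
    [4,5] "idea" : N
    [5,6] "which" : (S\N)\N

[0,1] N\PP  lex  "near"
[1,2] S\N  lex  "ate"
[0,2] S\PP  <B  k=1
[2,3] S\(S\PP)  lex  "this"
[0,3] S  <  k=2
[3,4] (S/(S\N))\S  lex  "heard"
[0,4] S/(S\N)  <  k=3
[4,5] N  lex  "idea"
[5,6] (S\N)\N  lex  "which"
[4,6] S\N  <  k=5
[0,6] S  >  k=4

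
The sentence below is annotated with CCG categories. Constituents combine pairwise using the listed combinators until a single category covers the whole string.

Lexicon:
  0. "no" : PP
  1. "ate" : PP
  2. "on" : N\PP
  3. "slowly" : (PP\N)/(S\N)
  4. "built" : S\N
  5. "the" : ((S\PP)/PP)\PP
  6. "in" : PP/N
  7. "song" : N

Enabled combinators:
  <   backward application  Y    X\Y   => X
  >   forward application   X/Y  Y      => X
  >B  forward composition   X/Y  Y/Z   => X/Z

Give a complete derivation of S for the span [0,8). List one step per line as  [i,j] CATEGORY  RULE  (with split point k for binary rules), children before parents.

[0,1] PP  lex  "no"
[1,2] PP  lex  "ate"
[2,3] N\PP  lex  "on"
[1,3] N  <  k=2
[3,4] (PP\N)/(S\N)  lex  "slowly"
[4,5] S\N  lex  "built"
[3,5] PP\N  >  k=4
[1,5] PP  <  k=3
[5,6] ((S\PP)/PP)\PP  lex  "the"
[1,6] (S\PP)/PP  <  k=5
[6,7] PP/N  lex  "in"
[7,8] N  lex  "song"
[6,8] PP  >  k=7
[1,8] S\PP  >  k=6
[0,8] S  <  k=1

[0,8] S   <
  [0,1] "no" : PP
  [1,8] S\PP   >
    [1,6] (S\PP)/PP   <
      [1,5] PP   <
        [1,3] N   <
          [1,2] "ate" : PP
          [2,3] "on" : N\PP
        [3,5] PP\N   >
          [3,4] "slowly" : (PP\N)/(S\N)
          [4,5] "built" : S\N
      [5,6] "the" : ((S\PP)/PP)\PP
    [6,8] PP   >
      [6,7] "in" : PP/N
      [7,8] "song" : N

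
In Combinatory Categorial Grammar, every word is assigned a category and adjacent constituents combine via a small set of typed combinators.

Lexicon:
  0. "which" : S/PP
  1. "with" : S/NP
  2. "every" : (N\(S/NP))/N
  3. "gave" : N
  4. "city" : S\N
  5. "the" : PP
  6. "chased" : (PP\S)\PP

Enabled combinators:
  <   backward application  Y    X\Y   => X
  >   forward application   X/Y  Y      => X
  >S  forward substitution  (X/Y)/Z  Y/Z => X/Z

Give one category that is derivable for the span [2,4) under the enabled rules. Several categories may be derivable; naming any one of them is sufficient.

N\(S/NP)

[0,7] S   >
  [0,1] "which" : S/PP
  [1,7] PP   <
    [1,5] S   <
      [1,4] N   <
        [1,2] "with" : S/NP
        [2,4] N\(S/NP)   >
          [2,3] "every" : (N\(S/NP))/N
          [3,4] "gave" : N
      [4,5] "city" : S\N
    [5,7] PP\S   <
      [5,6] "the" : PP
      [6,7] "chased" : (PP\S)\PP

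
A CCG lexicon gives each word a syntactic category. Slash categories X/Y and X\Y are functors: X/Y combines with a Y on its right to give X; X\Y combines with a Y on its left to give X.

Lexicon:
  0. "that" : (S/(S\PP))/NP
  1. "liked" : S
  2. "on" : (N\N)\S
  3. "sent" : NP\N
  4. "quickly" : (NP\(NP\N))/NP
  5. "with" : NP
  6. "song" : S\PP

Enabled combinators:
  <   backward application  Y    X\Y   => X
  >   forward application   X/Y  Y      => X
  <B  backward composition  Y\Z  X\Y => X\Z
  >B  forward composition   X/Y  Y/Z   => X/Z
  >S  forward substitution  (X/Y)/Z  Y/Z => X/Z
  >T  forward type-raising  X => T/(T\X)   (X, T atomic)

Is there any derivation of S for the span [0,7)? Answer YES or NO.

[0,7] S   >
  [0,6] S/(S\PP)   >
    [0,1] "that" : (S/(S\PP))/NP
    [1,6] NP   <
      [1,4] NP\N   <B
        [1,3] N\N   <
          [1,2] "liked" : S
          [2,3] "on" : (N\N)\S
        [3,4] "sent" : NP\N
      [4,6] NP\(NP\N)   >
        [4,5] "quickly" : (NP\(NP\N))/NP
        [5,6] "with" : NP
  [6,7] "song" : S\PP

YES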